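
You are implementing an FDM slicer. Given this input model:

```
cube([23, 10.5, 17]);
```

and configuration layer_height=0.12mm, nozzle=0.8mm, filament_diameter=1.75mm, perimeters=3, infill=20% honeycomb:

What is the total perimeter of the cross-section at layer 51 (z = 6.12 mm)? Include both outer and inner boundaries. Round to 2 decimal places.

At z = 6.12 mm: the cube is present — its section is the full 23×10.5 rectangle (perimeter 67.00 mm). Overall, the cross-section is a single solid region. Total boundary length (outer) = 67.00 mm.

67.00 mm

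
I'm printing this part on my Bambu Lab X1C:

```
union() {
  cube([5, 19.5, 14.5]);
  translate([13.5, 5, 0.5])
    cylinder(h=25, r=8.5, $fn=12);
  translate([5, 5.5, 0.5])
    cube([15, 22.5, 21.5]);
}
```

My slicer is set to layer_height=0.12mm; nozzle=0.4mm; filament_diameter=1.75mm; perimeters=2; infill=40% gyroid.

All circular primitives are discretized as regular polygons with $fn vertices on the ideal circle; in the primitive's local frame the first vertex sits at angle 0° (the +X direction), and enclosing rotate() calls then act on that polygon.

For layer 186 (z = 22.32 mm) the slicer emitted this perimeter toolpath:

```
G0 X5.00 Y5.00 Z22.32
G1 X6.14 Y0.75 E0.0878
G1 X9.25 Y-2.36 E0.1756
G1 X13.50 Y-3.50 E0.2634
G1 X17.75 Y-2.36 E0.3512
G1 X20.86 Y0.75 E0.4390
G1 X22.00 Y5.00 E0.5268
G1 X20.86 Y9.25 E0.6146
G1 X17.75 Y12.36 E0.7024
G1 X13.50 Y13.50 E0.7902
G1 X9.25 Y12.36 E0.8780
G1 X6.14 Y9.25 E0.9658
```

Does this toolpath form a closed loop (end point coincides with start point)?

Start point (G0): (5.00, 5.00). End point (last G1): the path does not return to the start — open.

no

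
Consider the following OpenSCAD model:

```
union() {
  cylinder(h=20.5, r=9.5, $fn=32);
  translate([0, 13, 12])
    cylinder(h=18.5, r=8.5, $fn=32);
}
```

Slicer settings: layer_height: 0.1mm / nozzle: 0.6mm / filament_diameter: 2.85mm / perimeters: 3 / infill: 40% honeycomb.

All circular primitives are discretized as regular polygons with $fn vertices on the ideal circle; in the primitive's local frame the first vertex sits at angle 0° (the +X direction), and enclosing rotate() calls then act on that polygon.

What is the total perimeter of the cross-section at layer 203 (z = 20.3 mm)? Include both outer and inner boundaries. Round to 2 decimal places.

85.65 mm

At z = 20.3 mm: the cylinder: section is a regular 32-gon, circumradius r=9.5 (perimeter = 2·32·9.500·sin(180°/32) = 59.59 mm); the cylinder at (0, 13): section is a regular 32-gon, circumradius r=8.5 (perimeter = 2·32·8.500·sin(180°/32) = 53.32 mm); Combining (union): the regions partially overlap (shared area 41.92 mm²), so the edge portions inside another operand are dropped and the merged outline is re-measured after clipping — boundary = 85.65 mm. Overall, the cross-section is a single solid region. Total boundary length (outer) = 85.65 mm.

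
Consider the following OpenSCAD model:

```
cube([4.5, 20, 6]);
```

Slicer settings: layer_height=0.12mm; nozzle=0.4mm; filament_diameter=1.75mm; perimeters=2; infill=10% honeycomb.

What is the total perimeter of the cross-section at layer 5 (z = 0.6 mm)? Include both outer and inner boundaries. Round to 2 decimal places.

49.00 mm

At z = 0.6 mm: the cube (footprint 4.5×20) is included at this height (perimeter 49.00 mm). Overall, the cross-section is a single solid region. Total boundary length (outer) = 49.00 mm.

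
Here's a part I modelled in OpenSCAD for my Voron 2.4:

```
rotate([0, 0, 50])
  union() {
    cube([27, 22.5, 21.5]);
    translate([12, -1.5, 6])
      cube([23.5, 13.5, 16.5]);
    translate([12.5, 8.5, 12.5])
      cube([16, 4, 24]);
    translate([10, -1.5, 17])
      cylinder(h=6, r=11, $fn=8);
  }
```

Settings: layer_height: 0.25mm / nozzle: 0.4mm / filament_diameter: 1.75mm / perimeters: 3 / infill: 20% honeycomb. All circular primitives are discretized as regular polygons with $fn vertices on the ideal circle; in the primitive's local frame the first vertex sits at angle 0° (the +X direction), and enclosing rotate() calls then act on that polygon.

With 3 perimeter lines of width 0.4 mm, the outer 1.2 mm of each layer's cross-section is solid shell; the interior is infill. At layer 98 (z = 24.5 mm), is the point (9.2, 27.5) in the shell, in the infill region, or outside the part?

At z = 24.5 mm: the cube does not reach this height (z outside [0, 21.5]); the cube at (12, -1.5) does not reach this height (z outside [6, 22.5]); the cube at (12.5, 8.5) is present — its section is the full 16×4 rectangle; the cylinder at (10, -1.5) does not reach this height (z outside [17, 23]); Taking the union: only the 16×4 cube at (12.5, 8.5) is present, so the union is just that shape — 1 connected region; (whole slice rotated 50° about Z — lengths, areas and connectivity unchanged). Overall, the cross-section is a single solid region. Undo the 50° rotation: the query point maps to (26.980, 10.629) in the un-rotated model frame. The nearest boundary edge runs (28.50, 8.50)→(28.50, 12.50); distance from the point to it = 1.52 mm. The point is inside the cross-section and 1.52 mm from the nearest boundary — more than the 1.2 mm shell width (3 × 0.4), so it's in the infill interior.

infill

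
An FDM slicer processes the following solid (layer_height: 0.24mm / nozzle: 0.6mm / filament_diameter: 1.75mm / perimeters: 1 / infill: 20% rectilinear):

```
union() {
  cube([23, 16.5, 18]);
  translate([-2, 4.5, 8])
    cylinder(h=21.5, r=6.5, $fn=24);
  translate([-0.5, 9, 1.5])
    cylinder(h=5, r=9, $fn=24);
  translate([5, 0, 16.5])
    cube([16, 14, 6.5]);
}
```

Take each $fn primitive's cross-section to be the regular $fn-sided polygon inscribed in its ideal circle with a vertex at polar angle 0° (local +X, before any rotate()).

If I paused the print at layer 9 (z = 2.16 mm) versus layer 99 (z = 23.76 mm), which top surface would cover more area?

layer 9 (z = 2.16 mm)

Layer 9 (z = 2.16): the cube (footprint 23×16.5) is included at this height (area 379.50 mm²); the cylinder at (-2, 4.5) does not reach this height (z outside [8, 29.5]); the r=9 cylinder at (-0.5, 9) gives a regular 24-gon of circumradius 9 (constant along its height) (area = (24/2)·9.000²·sin(360°/24) = 251.57 mm²); the cube at (5, 0) does not reach this height (z outside [16.5, 23]); Combining (union): the regions partially overlap — summed areas 631.07 mm² minus the doubly-counted overlap 112.74 mm² gives 518.33 mm² — area = 518.33 mm². So its area = 518.33 mm². Layer 99 (z = 23.76): the cube does not reach this height (z outside [0, 18]); the r=6.5 cylinder at (-2, 4.5) gives a regular 24-gon of circumradius 6.5 (constant along its height) (area = (24/2)·6.500²·sin(360°/24) = 131.22 mm²); the cylinder at (-0.5, 9) is absent (z outside [1.5, 6.5]); the cube at (5, 0) is not intersected at this z (z outside [16.5, 23]); Taking the union: only the r=6.5 cylinder at (-2, 4.5) is present, so the union is just that shape — area = 131.22 mm². So its area = 131.22 mm². Layer 9 is larger (518.33 vs 131.22 mm²).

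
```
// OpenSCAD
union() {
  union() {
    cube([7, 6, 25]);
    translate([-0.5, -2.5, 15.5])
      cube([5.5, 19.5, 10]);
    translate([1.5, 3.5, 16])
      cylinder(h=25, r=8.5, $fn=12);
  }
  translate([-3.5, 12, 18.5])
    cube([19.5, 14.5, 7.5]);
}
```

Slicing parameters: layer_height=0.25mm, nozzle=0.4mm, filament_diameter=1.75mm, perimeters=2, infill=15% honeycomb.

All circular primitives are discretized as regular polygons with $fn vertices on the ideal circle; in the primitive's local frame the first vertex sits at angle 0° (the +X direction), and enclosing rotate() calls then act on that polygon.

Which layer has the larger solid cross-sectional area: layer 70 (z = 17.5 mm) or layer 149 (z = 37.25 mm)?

Layer 70 (z = 17.5): the 7×6 cube contributes its full rectangle (area 42.00 mm²); the 5.5×19.5 cube at (-0.5, -2.5) contributes its full rectangle (area 107.25 mm²); the r=8.5 cylinder at (1.5, 3.5) contributes a regular 12-gon of circumradius 8.5 (area = (12/2)·8.500²·sin(360°/12) = 216.75 mm²); Taking the union: the regions partially overlap — summed areas 366.00 mm² minus the doubly-counted overlap 119.57 mm² gives 246.43 mm² — area = 246.43 mm²; the cube at (-3.5, 12) is not intersected at this z (z outside [18.5, 26]); Taking the union: only that combined region is present, so the union is just that shape — area = 246.43 mm². So its area = 246.43 mm². Layer 149 (z = 37.25): the cube is absent (z outside [0, 25]); the cube at (-0.5, -2.5) is absent (z outside [15.5, 25.5]); the cylinder at (1.5, 3.5): section is a regular 12-gon, circumradius r=8.5 (area = (12/2)·8.500²·sin(360°/12) = 216.75 mm²); Combining (union): only the r=8.5 cylinder at (1.5, 3.5) is present, so the union is just that shape — area = 216.75 mm²; the cube at (-3.5, 12) is absent (z outside [18.5, 26]); Taking the union: only the result so far is present, so the union is just that shape — area = 216.75 mm². So its area = 216.75 mm². Layer 70 is larger (246.43 vs 216.75 mm²).

layer 70 (z = 17.5 mm)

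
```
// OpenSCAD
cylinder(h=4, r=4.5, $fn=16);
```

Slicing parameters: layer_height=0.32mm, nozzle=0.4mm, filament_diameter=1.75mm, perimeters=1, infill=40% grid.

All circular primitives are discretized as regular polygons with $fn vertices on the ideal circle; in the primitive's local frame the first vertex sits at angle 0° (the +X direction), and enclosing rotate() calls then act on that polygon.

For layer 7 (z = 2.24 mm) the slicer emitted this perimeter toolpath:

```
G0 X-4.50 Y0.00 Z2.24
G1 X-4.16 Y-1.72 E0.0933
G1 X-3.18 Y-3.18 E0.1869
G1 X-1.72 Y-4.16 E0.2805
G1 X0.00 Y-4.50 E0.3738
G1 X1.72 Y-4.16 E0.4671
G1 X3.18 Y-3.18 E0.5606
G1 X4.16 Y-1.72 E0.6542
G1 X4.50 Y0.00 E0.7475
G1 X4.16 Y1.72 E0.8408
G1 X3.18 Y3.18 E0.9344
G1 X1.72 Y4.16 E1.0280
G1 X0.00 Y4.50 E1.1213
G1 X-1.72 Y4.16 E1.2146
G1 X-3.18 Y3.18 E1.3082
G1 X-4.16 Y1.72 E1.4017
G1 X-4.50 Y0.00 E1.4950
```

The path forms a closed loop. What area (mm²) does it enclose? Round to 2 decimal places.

62.00 mm²

Apply the shoelace formula to the sequence of (X, Y) vertices; enclosed area = 62.00 mm².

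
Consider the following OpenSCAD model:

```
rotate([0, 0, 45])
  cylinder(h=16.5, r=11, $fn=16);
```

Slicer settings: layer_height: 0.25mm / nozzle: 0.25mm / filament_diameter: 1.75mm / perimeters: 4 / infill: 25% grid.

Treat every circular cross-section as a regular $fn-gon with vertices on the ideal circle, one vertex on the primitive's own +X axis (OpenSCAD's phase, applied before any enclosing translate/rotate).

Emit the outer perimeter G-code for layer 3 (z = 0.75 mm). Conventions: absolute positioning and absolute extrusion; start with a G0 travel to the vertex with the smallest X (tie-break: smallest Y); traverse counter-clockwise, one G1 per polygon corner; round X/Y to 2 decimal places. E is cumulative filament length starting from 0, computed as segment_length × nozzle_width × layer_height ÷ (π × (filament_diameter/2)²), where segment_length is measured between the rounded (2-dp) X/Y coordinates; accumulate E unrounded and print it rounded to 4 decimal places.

At z = 0.75 mm: the cylinder: section is a regular 16-gon, circumradius r=11; (whole slice rotated 45° about Z — lengths, areas and connectivity unchanged). The outline is a single polygon with 16 vertices. Extrusion per mm of travel: 0.25 × 0.25 / (π × 0.875²) = 0.025984. Accumulating E over each segment gives final E = 1.7843.

G0 X-11.00 Y0.00 Z0.75
G1 X-10.16 Y-4.21 E0.1116
G1 X-7.78 Y-7.78 E0.2230
G1 X-4.21 Y-10.16 E0.3345
G1 X0.00 Y-11.00 E0.4461
G1 X4.21 Y-10.16 E0.5576
G1 X7.78 Y-7.78 E0.6691
G1 X10.16 Y-4.21 E0.7806
G1 X11.00 Y0.00 E0.8922
G1 X10.16 Y4.21 E1.0037
G1 X7.78 Y7.78 E1.1152
G1 X4.21 Y10.16 E1.2267
G1 X0.00 Y11.00 E1.3382
G1 X-4.21 Y10.16 E1.4498
G1 X-7.78 Y7.78 E1.5613
G1 X-10.16 Y4.21 E1.6728
G1 X-11.00 Y0.00 E1.7843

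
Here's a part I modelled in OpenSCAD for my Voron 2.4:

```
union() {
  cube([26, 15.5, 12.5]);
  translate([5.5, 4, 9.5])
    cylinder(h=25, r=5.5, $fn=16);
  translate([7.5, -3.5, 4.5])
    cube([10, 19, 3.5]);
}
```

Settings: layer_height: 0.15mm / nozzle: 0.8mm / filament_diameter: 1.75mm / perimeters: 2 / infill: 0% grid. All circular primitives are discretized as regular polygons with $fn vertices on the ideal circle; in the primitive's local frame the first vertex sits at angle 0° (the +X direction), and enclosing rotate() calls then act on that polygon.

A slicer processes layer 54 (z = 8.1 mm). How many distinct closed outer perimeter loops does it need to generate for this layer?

At z = 8.1 mm: the cube is present — its section is the full 26×15.5 rectangle; the cylinder at (5.5, 4) is absent (z outside [9.5, 34.5]); the cube at (7.5, -3.5) does not reach this height (z outside [4.5, 8]); Merging all regions: only the 26×15.5 cube is present, so the union is just that shape — 1 connected region. The result has 1 disconnected region.

1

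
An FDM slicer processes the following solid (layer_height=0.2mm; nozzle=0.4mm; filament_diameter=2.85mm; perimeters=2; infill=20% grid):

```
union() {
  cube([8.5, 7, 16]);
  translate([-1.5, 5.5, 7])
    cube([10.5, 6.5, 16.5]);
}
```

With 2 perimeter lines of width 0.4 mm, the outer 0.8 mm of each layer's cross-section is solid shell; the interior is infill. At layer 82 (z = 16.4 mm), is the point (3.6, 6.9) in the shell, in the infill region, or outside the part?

At z = 16.4 mm: the cube is not intersected at this z (z outside [0, 16]); the 10.5×6.5 cube at (-1.5, 5.5) contributes its full rectangle; Taking the union: only the 10.5×6.5 cube at (-1.5, 5.5) is present, so the union is just that shape — 1 connected region. Overall, the cross-section is a single solid region. The nearest boundary edge runs (-1.50, 5.50)→(9.00, 5.50); distance from the point to it = 1.40 mm. The point is inside the cross-section and 1.40 mm from the nearest boundary — more than the 0.8 mm shell width (2 × 0.4), so it's in the infill interior.

infill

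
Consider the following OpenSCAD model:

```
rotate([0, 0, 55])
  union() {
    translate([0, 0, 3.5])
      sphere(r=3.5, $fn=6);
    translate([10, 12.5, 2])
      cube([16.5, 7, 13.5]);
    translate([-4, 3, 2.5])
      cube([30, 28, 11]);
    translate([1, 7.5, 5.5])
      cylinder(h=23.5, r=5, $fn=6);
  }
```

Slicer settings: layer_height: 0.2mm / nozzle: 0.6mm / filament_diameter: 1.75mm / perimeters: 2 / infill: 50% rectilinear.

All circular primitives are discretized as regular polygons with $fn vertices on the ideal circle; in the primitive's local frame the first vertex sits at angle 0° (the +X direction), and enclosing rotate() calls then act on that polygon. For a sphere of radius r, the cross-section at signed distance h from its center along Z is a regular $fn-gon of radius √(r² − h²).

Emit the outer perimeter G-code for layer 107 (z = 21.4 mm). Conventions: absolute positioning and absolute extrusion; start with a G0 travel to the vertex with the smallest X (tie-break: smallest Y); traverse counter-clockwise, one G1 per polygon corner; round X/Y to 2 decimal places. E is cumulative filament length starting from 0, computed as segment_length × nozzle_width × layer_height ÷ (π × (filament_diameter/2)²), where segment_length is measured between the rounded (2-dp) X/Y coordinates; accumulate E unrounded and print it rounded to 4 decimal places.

At z = 21.4 mm: the sphere is not intersected at this z (|z−center|=17.900 > r=3.5); the cube at (10, 12.5) does not reach this height (z outside [2, 15.5]); the cube at (-4, 3) does not reach this height (z outside [2.5, 13.5]); the r=5 cylinder at (1, 7.5) gives a regular 6-gon of circumradius 5 (constant along its height); Taking the union: only the r=5 cylinder at (1, 7.5) is present, so the union is just that shape — 1 connected region; (whole slice rotated 55° about Z — lengths, areas and connectivity unchanged). The outline is a single polygon with 6 vertices. Extrusion per mm of travel: 0.6 × 0.2 / (π × 0.875²) = 0.049890. Accumulating E over each segment gives final E = 1.4964.

G0 X-10.55 Y5.56 Z21.40
G1 X-8.44 Y1.03 E0.2493
G1 X-3.46 Y0.59 E0.4987
G1 X-0.59 Y4.69 E0.7484
G1 X-2.70 Y9.22 E0.9977
G1 X-7.68 Y9.65 E1.2471
G1 X-10.55 Y5.56 E1.4964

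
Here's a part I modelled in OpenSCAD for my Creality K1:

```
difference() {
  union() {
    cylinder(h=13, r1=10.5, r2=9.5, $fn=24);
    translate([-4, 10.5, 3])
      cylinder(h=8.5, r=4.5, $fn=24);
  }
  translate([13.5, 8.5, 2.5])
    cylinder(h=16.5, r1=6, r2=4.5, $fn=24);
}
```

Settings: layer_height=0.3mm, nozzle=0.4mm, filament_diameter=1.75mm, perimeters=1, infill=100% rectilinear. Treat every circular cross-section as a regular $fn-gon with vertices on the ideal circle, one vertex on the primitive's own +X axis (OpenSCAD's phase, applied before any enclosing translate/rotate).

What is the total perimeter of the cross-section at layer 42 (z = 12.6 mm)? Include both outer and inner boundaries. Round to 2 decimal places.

At z = 12.6 mm: the cone: at t=0.969 of its height the radius interpolates to r₁+(r₂−r₁)t = 9.531, giving a regular 24-gon of that circumradius (perimeter = 2·24·9.531·sin(180°/24) = 59.71 mm); the cylinder at (-4, 10.5) is not intersected at this z (z outside [3, 11.5]); Combining (union): only the cone is present, so the union is just that shape — boundary = 59.71 mm; the cone at (13.5, 8.5) (r1=6→r2=4.5) has section circumradius 5.082 here — a regular 24-gon (perimeter = 2·24·5.082·sin(180°/24) = 31.84 mm); Subtracting the remaining from the first: starting from that combined region, the cone at (13.5, 8.5) misses the remaining region (no effect) — boundary = 59.71 mm. Overall, the cross-section is a single solid region. Total boundary length (outer) = 59.71 mm.

59.71 mm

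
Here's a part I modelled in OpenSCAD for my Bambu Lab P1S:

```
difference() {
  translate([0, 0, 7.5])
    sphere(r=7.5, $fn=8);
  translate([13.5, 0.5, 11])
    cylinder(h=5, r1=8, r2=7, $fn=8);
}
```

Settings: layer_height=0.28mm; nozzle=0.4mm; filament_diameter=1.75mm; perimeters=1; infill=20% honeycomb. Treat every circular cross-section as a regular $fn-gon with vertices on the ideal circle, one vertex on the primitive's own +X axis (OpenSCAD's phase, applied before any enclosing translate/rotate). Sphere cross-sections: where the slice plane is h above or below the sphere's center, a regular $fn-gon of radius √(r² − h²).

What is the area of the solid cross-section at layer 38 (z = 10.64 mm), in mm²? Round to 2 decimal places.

131.21 mm²

At z = 10.64 mm: the sphere: section is a regular 8-gon, circumradius = √(r²−h²) = √(7.5²−3.14²) = 6.811 (area = (8/2)·6.811²·sin(360°/8) = 131.21 mm²); the cone at (13.5, 0.5) does not reach this height (z outside [11, 16]); After the difference (first − rest): none of the subtracted shapes is present at this height, so the r=7.5 sphere is unchanged — area = 131.21 mm². Overall, the cross-section is a single solid region. Net area = 131.21 mm².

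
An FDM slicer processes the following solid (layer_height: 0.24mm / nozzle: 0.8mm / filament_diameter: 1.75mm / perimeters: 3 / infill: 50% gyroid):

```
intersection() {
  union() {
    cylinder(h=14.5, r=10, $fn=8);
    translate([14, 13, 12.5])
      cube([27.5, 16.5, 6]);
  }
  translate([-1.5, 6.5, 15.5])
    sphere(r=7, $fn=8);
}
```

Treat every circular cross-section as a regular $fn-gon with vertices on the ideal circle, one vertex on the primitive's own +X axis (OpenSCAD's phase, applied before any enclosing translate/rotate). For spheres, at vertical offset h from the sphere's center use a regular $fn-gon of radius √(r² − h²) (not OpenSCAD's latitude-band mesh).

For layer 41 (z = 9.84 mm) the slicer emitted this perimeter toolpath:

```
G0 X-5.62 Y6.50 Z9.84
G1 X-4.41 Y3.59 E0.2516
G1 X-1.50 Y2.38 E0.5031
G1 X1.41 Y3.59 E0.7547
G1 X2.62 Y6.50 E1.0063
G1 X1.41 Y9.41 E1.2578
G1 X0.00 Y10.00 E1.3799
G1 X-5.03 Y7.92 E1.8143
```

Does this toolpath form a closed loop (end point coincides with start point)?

Start point (G0): (-5.62, 6.50). End point (last G1): the path does not return to the start — open.

no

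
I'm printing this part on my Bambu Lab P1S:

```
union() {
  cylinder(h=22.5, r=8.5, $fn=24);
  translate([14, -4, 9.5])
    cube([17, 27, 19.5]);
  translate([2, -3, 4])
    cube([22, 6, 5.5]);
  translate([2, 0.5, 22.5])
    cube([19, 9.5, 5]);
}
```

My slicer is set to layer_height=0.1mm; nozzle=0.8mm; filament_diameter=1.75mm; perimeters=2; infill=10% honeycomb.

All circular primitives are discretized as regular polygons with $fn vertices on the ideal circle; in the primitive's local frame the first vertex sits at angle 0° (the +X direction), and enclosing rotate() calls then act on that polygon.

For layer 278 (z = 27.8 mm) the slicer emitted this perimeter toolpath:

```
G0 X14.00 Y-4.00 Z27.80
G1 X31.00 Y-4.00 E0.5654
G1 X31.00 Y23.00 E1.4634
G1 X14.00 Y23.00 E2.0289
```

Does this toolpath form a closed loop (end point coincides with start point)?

Start point (G0): (14.00, -4.00). End point (last G1): the path does not return to the start — open.

no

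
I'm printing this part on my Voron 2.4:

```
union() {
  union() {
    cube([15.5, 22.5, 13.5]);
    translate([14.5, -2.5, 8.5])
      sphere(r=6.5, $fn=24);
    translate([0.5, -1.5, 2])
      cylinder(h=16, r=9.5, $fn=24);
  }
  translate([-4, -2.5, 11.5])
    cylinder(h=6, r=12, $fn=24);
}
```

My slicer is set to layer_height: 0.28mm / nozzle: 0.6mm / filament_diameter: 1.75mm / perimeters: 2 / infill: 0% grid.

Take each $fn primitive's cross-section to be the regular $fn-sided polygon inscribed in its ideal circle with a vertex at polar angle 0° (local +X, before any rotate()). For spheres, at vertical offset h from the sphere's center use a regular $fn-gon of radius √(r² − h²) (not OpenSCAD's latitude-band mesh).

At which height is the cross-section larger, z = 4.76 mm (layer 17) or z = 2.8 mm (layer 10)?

Layer 17 (z = 4.76): the 15.5×22.5 cube contributes its full rectangle (area 348.75 mm²); the sphere at (14.5, -2.5): section is a regular 24-gon, circumradius = √(r²−h²) = √(6.5²−3.74²) = 5.316 (area = (24/2)·5.316²·sin(360°/24) = 87.78 mm²); the r=9.5 cylinder at (0.5, -1.5) contributes a regular 24-gon of circumradius 9.5 (area = (24/2)·9.500²·sin(360°/24) = 280.30 mm²); Combining (union): the regions partially overlap — summed areas 716.83 mm² minus the doubly-counted overlap 73.95 mm² gives 642.88 mm² — area = 642.88 mm²; the cylinder at (-4, -2.5) is not intersected at this z (z outside [11.5, 17.5]); Combining (union): only the result so far is present, so the union is just that shape — area = 642.88 mm². So its area = 642.88 mm². Layer 10 (z = 2.8): the 15.5×22.5 cube contributes its full rectangle (area 348.75 mm²); the r=6.5 sphere at (14.5, -2.5) slices to a regular 24-gon of circumradius 3.124 (√(r²−h²) with h=5.7 from center) (area = (24/2)·3.124²·sin(360°/24) = 30.31 mm²); the r=9.5 cylinder at (0.5, -1.5) contributes a regular 24-gon of circumradius 9.5 (area = (24/2)·9.500²·sin(360°/24) = 280.30 mm²); Taking the union: the regions partially overlap — summed areas 659.36 mm² minus the doubly-counted overlap 61.27 mm² gives 598.09 mm² — area = 598.09 mm²; the cylinder at (-4, -2.5) is not intersected at this z (z outside [11.5, 17.5]); Merging all regions: only that combined region is present, so the union is just that shape — area = 598.09 mm². So its area = 598.09 mm². Layer 17 is larger (642.88 vs 598.09 mm²).

layer 17 (z = 4.76 mm)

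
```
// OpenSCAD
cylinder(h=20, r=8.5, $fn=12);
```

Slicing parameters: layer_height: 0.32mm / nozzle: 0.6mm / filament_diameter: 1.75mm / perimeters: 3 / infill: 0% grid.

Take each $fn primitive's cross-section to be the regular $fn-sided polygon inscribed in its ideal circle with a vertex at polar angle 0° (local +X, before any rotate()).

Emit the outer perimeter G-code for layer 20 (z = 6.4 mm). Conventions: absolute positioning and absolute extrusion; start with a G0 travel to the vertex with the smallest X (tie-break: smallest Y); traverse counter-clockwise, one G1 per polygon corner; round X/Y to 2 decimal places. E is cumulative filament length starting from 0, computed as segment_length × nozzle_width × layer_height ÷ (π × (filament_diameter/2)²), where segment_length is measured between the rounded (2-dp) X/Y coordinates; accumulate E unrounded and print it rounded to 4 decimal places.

At z = 6.4 mm: the cylinder: section is a regular 12-gon, circumradius r=8.5. The outline is a single polygon with 12 vertices. Extrusion per mm of travel: 0.6 × 0.32 / (π × 0.875²) = 0.079824. Accumulating E over each segment gives final E = 4.2143.

G0 X-8.50 Y0.00 Z6.40
G1 X-7.36 Y-4.25 E0.3512
G1 X-4.25 Y-7.36 E0.7023
G1 X0.00 Y-8.50 E1.0536
G1 X4.25 Y-7.36 E1.4048
G1 X7.36 Y-4.25 E1.7559
G1 X8.50 Y0.00 E2.1072
G1 X7.36 Y4.25 E2.4584
G1 X4.25 Y7.36 E2.8095
G1 X0.00 Y8.50 E3.1607
G1 X-4.25 Y7.36 E3.5120
G1 X-7.36 Y4.25 E3.8631
G1 X-8.50 Y0.00 E4.2143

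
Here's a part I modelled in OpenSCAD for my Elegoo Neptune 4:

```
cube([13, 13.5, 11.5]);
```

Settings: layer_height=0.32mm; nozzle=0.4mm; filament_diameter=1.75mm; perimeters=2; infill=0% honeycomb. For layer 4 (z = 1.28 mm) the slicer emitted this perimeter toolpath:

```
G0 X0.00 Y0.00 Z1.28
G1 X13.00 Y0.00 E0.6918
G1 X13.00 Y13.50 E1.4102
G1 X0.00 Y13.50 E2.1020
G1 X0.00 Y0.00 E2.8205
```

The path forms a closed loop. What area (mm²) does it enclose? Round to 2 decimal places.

175.50 mm²

Apply the shoelace formula to the sequence of (X, Y) vertices; enclosed area = 175.50 mm².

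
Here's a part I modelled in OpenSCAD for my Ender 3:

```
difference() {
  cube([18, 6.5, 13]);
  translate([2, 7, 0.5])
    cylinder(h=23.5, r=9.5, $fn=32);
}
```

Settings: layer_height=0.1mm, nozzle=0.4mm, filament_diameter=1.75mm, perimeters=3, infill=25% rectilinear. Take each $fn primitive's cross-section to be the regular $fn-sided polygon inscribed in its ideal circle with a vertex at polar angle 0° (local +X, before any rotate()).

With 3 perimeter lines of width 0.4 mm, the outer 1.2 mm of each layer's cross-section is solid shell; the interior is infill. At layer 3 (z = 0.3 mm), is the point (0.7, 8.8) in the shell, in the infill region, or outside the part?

At z = 0.3 mm: the 18×6.5 cube contributes its full rectangle; the cylinder at (2, 7) is not intersected at this z (z outside [0.5, 24]); Taking the first minus the rest: none of the subtracted shapes is present at this height, so the 18×6.5 cube is unchanged — 1 connected region. Overall, the cross-section is a single solid region. The nearest boundary edge runs (18.00, 6.50)→(0.00, 6.50); distance from the point to it = 2.30 mm. The point is not inside any of the regions above, so it lies outside the cross-section (2.30 mm from the nearest boundary).

outside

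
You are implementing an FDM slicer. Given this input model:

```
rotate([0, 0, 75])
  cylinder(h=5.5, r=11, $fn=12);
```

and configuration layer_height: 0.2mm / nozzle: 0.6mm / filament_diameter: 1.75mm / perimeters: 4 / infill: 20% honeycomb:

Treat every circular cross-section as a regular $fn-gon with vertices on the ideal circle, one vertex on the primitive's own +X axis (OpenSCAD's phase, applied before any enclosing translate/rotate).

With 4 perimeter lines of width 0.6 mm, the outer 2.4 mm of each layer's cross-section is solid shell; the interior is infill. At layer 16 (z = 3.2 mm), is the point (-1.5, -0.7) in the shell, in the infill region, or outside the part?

At z = 3.2 mm: the r=11 cylinder gives a regular 12-gon of circumradius 11 (constant along its height); (whole slice rotated 75° about Z — lengths, areas and connectivity unchanged). Overall, the cross-section is a single solid region. Undo the 75° rotation: the query point maps to (-1.064, 1.268) in the un-rotated model frame. The nearest boundary edge runs (-5.50, 9.53)→(-9.53, 5.50); distance from the point to it = 8.98 mm. The point is inside the cross-section and 8.98 mm from the nearest boundary — more than the 2.4 mm shell width (4 × 0.6), so it's in the infill interior.

infill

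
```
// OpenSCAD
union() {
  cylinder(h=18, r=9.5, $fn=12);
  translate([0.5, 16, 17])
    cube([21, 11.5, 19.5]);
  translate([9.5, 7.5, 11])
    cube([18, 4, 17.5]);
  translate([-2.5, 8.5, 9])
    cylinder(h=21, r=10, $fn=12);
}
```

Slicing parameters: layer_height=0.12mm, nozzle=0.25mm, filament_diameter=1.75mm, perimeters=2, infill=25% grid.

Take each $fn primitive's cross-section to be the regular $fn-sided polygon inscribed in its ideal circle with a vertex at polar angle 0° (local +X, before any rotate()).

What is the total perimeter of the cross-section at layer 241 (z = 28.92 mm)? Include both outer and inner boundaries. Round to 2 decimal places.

At z = 28.92 mm: the cylinder is not intersected at this z (z outside [0, 18]); the 21×11.5 cube at (0.5, 16) contributes its full rectangle (perimeter 65.00 mm); the cube at (9.5, 7.5) is not intersected at this z (z outside [11, 28.5]); the r=10 cylinder at (-2.5, 8.5) gives a regular 12-gon of circumradius 10 (constant along its height) (perimeter = 2·12·10.000·sin(180°/12) = 62.12 mm); Taking the union: the regions partially overlap (shared area 3.53 mm²), so the edge portions inside another operand are dropped and the merged outline is re-measured after clipping — boundary = 118.55 mm. Overall, the cross-section is a single solid region. Total boundary length (outer) = 118.55 mm.

118.55 mm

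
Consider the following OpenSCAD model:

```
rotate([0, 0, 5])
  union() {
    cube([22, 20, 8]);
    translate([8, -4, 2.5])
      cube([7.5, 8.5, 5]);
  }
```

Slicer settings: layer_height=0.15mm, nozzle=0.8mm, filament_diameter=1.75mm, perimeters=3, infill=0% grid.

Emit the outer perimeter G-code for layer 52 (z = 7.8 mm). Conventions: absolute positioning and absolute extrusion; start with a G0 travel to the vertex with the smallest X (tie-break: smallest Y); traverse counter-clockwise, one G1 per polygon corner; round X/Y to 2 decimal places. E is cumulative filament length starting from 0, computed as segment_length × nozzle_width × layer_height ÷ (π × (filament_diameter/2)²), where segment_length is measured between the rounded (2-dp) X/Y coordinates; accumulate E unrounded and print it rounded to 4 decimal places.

At z = 7.8 mm: the cube (footprint 22×20) is included at this height; the cube at (8, -4) is absent (z outside [2.5, 7.5]); Merging all regions: only the 22×20 cube is present, so the union is just that shape — 1 connected region; (whole slice rotated 5° about Z — lengths, areas and connectivity unchanged). The outline is a single polygon with 4 vertices. Extrusion per mm of travel: 0.8 × 0.15 / (π × 0.875²) = 0.049890. Accumulating E over each segment gives final E = 4.1903.

G0 X-1.74 Y19.92 Z7.80
G1 X0.00 Y0.00 E0.9976
G1 X21.92 Y1.92 E2.0954
G1 X20.17 Y21.84 E3.0930
G1 X-1.74 Y19.92 E4.1903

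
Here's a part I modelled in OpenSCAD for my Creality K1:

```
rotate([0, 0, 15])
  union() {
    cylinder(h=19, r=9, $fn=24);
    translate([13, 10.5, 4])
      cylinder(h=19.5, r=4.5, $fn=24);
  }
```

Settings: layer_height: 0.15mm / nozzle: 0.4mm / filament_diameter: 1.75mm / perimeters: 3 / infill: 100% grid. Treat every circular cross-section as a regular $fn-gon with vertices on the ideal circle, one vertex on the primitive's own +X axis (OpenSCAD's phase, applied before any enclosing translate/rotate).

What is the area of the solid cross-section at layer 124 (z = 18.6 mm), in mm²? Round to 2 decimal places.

314.47 mm²

At z = 18.6 mm: the cylinder: section is a regular 24-gon, circumradius r=9 (area = (24/2)·9.000²·sin(360°/24) = 251.57 mm²); the r=4.5 cylinder at (13, 10.5) contributes a regular 24-gon of circumradius 4.5 (area = (24/2)·4.500²·sin(360°/24) = 62.89 mm²); Combining (union): the 2 present regions are separate (no shared area or edge), so areas and boundary lengths simply add and each stays a separate island — area = 314.47 mm²; (rotated 15° about Z; rotation is an isometry so areas/perimeters/island counts are preserved). Overall, the cross-section has 2 separate islands. Net area = 314.47 mm².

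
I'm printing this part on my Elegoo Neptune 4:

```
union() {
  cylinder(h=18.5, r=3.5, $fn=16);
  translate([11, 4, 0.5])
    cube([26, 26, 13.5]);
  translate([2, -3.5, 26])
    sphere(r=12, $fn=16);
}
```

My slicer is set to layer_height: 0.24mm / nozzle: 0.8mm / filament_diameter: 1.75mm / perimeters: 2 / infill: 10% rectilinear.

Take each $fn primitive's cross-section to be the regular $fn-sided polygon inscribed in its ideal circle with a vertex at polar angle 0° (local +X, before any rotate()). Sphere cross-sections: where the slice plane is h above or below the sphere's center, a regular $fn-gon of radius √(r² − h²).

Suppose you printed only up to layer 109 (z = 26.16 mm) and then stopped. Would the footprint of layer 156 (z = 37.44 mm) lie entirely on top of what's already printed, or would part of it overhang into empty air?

entirely on top

Compare the two slices. At z = 26.16: the cylinder does not reach this height (z outside [0, 18.5]); the cube at (11, 4) is absent (z outside [0.5, 14]); the r=12 sphere at (2, -3.5) contributes a regular 16-gon of circumradius √(12²−0.16²) = 11.999 (area = (16/2)·11.999²·sin(360°/16) = 440.77 mm²); Merging all regions: only the r=12 sphere at (2, -3.5) is present, so the union is just that shape — area = 440.77 mm². At z = 37.44: the cylinder is not intersected at this z (z outside [0, 18.5]); the cube at (11, 4) is not intersected at this z (z outside [0.5, 14]); the sphere at (2, -3.5): section is a regular 16-gon, circumradius = √(r²−h²) = √(12²−11.44²) = 3.623 (area = (16/2)·3.623²·sin(360°/16) = 40.19 mm²); Taking the union: only the r=12 sphere at (2, -3.5) is present, so the union is just that shape — area = 40.19 mm². Checking containment: the cross-section at z = 37.44 is a subset of the cross-section at z = 26.16.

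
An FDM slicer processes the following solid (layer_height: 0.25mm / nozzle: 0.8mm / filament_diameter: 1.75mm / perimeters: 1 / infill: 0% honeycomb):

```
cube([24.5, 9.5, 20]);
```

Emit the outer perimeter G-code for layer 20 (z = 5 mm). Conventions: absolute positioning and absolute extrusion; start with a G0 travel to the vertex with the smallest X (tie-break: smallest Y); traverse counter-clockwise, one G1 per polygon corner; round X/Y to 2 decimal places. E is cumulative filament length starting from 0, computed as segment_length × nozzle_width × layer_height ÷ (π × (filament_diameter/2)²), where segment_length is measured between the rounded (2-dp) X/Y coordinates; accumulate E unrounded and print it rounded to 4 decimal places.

G0 X0.00 Y0.00 Z5.00
G1 X24.50 Y0.00 E2.0372
G1 X24.50 Y9.50 E2.8271
G1 X0.00 Y9.50 E4.8643
G1 X0.00 Y0.00 E5.6542

At z = 5 mm: the cube is present — its section is the full 24.5×9.5 rectangle. The outline is a single polygon with 4 vertices. Extrusion per mm of travel: 0.8 × 0.25 / (π × 0.875²) = 0.083150. Accumulating E over each segment gives final E = 5.6542.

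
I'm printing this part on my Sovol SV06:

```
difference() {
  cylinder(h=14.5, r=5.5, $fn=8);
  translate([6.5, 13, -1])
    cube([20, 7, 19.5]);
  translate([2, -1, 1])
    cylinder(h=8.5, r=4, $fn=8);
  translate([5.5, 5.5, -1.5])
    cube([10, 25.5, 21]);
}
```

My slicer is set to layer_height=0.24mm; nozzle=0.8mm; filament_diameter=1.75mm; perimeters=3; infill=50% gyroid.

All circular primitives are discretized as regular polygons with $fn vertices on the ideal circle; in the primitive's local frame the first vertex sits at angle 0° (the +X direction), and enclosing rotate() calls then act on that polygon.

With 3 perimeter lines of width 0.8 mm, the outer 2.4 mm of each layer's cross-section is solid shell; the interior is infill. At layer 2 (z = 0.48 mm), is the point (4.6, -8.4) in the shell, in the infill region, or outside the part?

At z = 0.48 mm: the r=5.5 cylinder contributes a regular 8-gon of circumradius 5.5; the 20×7 cube at (6.5, 13) contributes its full rectangle; the cylinder at (2, -1) does not reach this height (z outside [1, 9.5]); the cube at (5.5, 5.5) is present — its section is the full 10×25.5 rectangle; After the difference (first − rest): starting from the r=5.5 cylinder, the 20×7 cube at (6.5, 13) misses the remaining region (no effect); the 10×25.5 cube at (5.5, 5.5) misses the remaining region (no effect) — 1 connected region. Overall, the cross-section is a single solid region. The nearest boundary edge runs (3.89, -3.89)→(-0.00, -5.50); distance from the point to it = 4.44 mm. The point is not inside any of the regions above, so it lies outside the cross-section (4.44 mm from the nearest boundary).

outside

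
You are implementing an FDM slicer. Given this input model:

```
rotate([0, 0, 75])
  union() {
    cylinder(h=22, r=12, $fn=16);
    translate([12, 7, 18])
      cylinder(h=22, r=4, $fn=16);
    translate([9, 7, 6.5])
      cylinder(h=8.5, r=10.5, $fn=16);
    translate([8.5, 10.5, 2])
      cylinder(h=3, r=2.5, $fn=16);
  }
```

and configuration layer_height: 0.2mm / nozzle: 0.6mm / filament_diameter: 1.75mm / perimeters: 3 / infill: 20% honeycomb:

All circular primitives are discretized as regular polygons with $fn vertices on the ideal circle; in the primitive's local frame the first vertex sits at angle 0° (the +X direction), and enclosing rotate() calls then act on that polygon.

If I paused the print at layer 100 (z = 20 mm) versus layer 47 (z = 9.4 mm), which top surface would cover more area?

layer 47 (z = 9.4 mm)

Layer 100 (z = 20): the r=12 cylinder gives a regular 16-gon of circumradius 12 (constant along its height) (area = (16/2)·12.000²·sin(360°/16) = 440.85 mm²); the cylinder at (12, 7): section is a regular 16-gon, circumradius r=4 (area = (16/2)·4.000²·sin(360°/16) = 48.98 mm²); the cylinder at (9, 7) does not reach this height (z outside [6.5, 15]); the cylinder at (8.5, 10.5) does not reach this height (z outside [2, 5]); Taking the union: the regions partially overlap — summed areas 489.83 mm² minus the doubly-counted overlap 8.19 mm² gives 481.64 mm² — area = 481.64 mm²; (whole slice rotated 75° about Z — lengths, areas and connectivity unchanged). So its area = 481.64 mm². Layer 47 (z = 9.4): the r=12 cylinder contributes a regular 16-gon of circumradius 12 (area = (16/2)·12.000²·sin(360°/16) = 440.85 mm²); the cylinder at (12, 7) does not reach this height (z outside [18, 40]); the r=10.5 cylinder at (9, 7) gives a regular 16-gon of circumradius 10.5 (constant along its height) (area = (16/2)·10.500²·sin(360°/16) = 337.53 mm²); the cylinder at (8.5, 10.5) does not reach this height (z outside [2, 5]); Merging all regions: the regions partially overlap — summed areas 778.38 mm² minus the doubly-counted overlap 145.11 mm² gives 633.26 mm² — area = 633.26 mm²; (rotated 75° about Z; rotation is an isometry so areas/perimeters/island counts are preserved). So its area = 633.26 mm². Layer 47 is larger (633.26 vs 481.64 mm²).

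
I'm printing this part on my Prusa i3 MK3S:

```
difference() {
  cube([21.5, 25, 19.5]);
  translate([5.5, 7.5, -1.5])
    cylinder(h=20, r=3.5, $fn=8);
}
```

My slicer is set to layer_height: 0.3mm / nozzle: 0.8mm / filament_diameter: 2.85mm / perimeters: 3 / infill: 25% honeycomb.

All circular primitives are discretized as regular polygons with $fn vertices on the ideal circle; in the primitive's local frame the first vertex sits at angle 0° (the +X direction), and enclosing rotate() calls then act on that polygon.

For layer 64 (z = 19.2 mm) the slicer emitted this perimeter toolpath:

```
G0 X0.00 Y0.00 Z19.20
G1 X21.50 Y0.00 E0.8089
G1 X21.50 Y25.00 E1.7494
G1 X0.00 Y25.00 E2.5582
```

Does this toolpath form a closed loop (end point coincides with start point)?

no

Start point (G0): (0.00, 0.00). End point (last G1): the path does not return to the start — open.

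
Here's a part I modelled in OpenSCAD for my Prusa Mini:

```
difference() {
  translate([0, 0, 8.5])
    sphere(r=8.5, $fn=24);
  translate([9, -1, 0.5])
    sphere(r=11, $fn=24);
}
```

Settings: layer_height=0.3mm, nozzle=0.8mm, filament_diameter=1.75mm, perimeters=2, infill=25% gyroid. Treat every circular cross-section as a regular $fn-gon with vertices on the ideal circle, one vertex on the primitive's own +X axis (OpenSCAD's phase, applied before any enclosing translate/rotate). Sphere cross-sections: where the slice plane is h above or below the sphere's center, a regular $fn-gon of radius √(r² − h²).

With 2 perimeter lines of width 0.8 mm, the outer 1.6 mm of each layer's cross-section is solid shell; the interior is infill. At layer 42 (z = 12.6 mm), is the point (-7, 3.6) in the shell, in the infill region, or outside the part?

At z = 12.6 mm: the r=8.5 sphere slices to a regular 24-gon of circumradius 7.446 (√(r²−h²) with h=4.1 from center); the sphere at (9, -1) is not intersected at this z (|z−center|=12.100 > r=11); Taking the first minus the rest: none of the subtracted shapes is present at this height, so the r=8.5 sphere is unchanged — 1 connected region. Overall, the cross-section is a single solid region. The nearest boundary edge runs (-6.45, 3.72)→(-7.19, 1.93); distance from the point to it = 0.46 mm. The point is not inside any of the regions above, so it lies outside the cross-section (0.46 mm from the nearest boundary).

outside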